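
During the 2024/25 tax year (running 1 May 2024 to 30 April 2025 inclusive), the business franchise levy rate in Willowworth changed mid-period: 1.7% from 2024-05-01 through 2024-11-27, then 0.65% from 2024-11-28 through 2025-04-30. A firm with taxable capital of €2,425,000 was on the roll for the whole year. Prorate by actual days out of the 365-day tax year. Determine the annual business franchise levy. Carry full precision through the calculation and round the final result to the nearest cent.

2024-05-01 to 2024-11-27: 211 days at 1.7% → €2,425,000 × 1.7% × 211/365 = €23,831.4384
2024-11-28 to 2025-04-30: 154 days at 0.65% → €2,425,000 × 0.65% × 154/365 = €6,650.4795
Total = €30,481.9178

€30,481.92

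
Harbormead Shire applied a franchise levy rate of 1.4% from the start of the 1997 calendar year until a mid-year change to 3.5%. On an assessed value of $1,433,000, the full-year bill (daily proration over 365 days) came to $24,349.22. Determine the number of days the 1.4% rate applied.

313 days

Let d = days at the first rate; then 365 − d days at the second rate.
$1,433,000 × [1.4%·d + 3.5%·(365−d)] / 365 = $24,349.22
Solving gives d = 313, so the new rate took effect on November 10, 1997.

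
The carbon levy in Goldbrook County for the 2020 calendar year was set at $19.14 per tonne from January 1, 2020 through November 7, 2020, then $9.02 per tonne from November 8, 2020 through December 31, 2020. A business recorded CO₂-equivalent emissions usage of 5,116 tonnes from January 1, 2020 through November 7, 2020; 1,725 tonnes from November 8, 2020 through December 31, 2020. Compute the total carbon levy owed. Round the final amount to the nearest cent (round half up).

January 1 – November 7, 2020: 5,116 tonnes at $19.14/tonne → $97920.24
November 8 – December 31, 2020: 1,725 tonnes at $9.02/tonne → $15559.50

$113479.74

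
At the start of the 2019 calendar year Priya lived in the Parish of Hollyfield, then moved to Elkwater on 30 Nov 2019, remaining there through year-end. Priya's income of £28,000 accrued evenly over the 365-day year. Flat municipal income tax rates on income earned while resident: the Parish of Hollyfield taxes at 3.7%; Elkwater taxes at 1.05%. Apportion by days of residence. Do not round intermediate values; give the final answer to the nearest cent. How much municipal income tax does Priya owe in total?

£970.95

The Parish of Hollyfield, 1 Jan – 29 Nov 2019: 333 days → £28,000 × 3.7% × 333/365 = £945.1726
Elkwater, 30 Nov – 31 Dec 2019: 32 days → £28,000 × 1.05% × 32/365 = £25.7753
Total = £970.9479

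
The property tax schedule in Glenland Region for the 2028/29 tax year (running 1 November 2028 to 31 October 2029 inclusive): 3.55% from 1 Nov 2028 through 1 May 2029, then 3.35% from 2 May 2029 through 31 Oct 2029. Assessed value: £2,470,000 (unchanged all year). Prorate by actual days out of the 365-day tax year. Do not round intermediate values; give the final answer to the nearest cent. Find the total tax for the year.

£85,208.23

1 Nov 2028 – 1 May 2029: 182 days at 3.55% → £2,470,000 × 3.55% × 182/365 = £43,722.3836
2 May – 31 Oct 2029: 183 days at 3.35% → £2,470,000 × 3.35% × 183/365 = £41,485.8493
Total = £85,208.2329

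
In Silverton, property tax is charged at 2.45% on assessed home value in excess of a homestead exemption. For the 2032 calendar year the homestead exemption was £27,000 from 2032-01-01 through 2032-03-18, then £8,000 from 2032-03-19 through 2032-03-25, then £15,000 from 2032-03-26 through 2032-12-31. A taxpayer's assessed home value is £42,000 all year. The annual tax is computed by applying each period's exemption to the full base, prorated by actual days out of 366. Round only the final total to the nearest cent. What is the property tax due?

£602.12

2032-01-01 to 2032-03-18: 78 days, exemption £27,000 → (£42,000 − £27,000) × 2.45% × 78/366 = £78.3197
2032-03-19 to 2032-03-25: 7 days, exemption £8,000 → (£42,000 − £8,000) × 2.45% × 7/366 = £15.9317
2032-03-26 to 2032-12-31: 281 days, exemption £15,000 → (£42,000 − £15,000) × 2.45% × 281/366 = £507.8730
Total = £602.1243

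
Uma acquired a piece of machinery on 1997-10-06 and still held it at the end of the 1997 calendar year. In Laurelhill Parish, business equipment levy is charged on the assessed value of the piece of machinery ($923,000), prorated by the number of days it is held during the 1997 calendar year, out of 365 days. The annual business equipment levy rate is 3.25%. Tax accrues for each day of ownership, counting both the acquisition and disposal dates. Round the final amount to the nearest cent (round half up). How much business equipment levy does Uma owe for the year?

$7,150.09

Days held (1997-10-06 to 1997-12-31): 87 out of 365
Tax = $923,000 × 3.25% × 87/365 = $7,150.0890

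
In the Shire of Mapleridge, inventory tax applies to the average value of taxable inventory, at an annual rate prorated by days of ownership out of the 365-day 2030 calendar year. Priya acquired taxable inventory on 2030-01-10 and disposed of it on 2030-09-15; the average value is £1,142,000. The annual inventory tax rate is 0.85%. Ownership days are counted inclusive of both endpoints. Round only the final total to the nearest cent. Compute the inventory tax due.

£6,622.04

Days held (2030-01-10 to 2030-09-15): 249 out of 365
Tax = £1,142,000 × 0.85% × 249/365 = £6,622.0356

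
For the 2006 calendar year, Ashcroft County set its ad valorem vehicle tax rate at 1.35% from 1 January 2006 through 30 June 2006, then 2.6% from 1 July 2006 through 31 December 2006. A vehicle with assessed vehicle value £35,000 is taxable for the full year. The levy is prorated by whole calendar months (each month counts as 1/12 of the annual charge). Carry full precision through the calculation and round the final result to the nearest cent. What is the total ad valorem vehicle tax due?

1 January – 30 June 2006: 6 months at 1.35% → £35,000 × 1.35% × 6/12 = £236.2500
1 July – 31 December 2006: 6 months at 2.6% → £35,000 × 2.6% × 6/12 = £455.0000
Total = £691.2500

£691.25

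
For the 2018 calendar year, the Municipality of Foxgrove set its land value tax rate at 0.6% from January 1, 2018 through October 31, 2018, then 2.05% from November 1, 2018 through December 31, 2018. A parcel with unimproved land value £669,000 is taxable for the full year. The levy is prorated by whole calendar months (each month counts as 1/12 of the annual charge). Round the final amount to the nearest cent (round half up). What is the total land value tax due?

January 1 – October 31, 2018: 10 months at 0.6% → £669,000 × 0.6% × 10/12 = £3,345.0000
November 1 – December 31, 2018: 2 months at 2.05% → £669,000 × 2.05% × 2/12 = £2,285.7500
Total = £5,630.7500

£5,630.75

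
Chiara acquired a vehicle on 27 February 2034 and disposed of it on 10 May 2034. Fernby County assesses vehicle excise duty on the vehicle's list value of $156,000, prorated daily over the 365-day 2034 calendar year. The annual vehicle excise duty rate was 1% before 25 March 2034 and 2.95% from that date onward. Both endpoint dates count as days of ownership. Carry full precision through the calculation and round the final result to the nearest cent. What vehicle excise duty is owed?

$703.71

27 February – 24 March 2034: 26 days at 1% → $156,000 × 1% × 26/365 = $111.1233
25 March – 10 May 2034: 47 days at 2.95% → $156,000 × 2.95% × 47/365 = $592.5863
Total = $703.7096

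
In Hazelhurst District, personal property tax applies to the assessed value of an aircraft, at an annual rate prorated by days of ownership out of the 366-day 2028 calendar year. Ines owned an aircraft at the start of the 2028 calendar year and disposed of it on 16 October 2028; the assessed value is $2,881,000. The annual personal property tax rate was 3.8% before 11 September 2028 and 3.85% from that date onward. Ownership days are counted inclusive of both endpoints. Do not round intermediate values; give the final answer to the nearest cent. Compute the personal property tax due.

$86,886.55

1 January – 10 September 2028: 254 days at 3.8% → $2,881,000 × 3.8% × 254/366 = $75,976.5355
11 September – 16 October 2028: 36 days at 3.85% → $2,881,000 × 3.85% × 36/366 = $10,910.0164
Total = $86,886.5519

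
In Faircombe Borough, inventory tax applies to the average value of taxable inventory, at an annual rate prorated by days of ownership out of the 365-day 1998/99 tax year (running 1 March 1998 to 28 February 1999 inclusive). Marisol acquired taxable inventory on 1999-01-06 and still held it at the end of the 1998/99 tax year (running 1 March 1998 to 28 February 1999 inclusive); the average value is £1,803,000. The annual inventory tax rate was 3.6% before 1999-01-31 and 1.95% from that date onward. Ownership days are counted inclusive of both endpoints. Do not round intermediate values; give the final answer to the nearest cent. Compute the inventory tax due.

1999-01-06 to 1999-01-30: 25 days at 3.6% → £1,803,000 × 3.6% × 25/365 = £4,445.7534
1999-01-31 to 1999-02-28: 29 days at 1.95% → £1,803,000 × 1.95% × 29/365 = £2,793.4151
Total = £7,239.1685

£7,239.17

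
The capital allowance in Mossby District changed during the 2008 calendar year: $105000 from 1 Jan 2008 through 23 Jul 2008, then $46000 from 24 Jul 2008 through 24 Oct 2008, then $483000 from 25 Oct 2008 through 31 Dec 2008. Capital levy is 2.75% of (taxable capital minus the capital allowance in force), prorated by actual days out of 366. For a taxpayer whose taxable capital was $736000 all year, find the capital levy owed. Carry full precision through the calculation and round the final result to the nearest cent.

$15833.46

1 Jan – 23 Jul 2008: 205 days, exemption $105000 → ($736000 − $105000) × 2.75% × 205/366 = $9719.2964
24 Jul – 24 Oct 2008: 93 days, exemption $46000 → ($736000 − $46000) × 2.75% × 93/366 = $4821.5164
25 Oct – 31 Dec 2008: 68 days, exemption $483000 → ($736000 − $483000) × 2.75% × 68/366 = $1292.6503
Total = $15833.4631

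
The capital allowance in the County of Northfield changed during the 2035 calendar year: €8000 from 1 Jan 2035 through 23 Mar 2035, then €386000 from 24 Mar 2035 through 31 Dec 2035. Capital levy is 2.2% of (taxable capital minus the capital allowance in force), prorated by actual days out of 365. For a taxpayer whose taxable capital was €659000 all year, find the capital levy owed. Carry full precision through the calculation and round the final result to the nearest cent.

1 Jan – 23 Mar 2035: 82 days, exemption €8000 → (€659000 − €8000) × 2.2% × 82/365 = €3217.5452
24 Mar – 31 Dec 2035: 283 days, exemption €386000 → (€659000 − €386000) × 2.2% × 283/365 = €4656.7068
Total = €7874.2521

€7874.25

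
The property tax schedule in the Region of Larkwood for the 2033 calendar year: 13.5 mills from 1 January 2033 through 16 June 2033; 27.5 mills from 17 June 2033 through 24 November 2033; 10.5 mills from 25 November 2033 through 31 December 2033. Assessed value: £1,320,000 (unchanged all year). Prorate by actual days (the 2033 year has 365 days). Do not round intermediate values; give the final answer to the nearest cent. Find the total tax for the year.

£25,570.03

1 January – 16 June 2033: 167 days at 13.5 mills → £1,320,000 × 1.35% × 167/365 = £8,153.2603
17 June – 24 November 2033: 161 days at 27.5 mills → £1,320,000 × 2.75% × 161/365 = £16,011.7808
25 November – 31 December 2033: 37 days at 10.5 mills → £1,320,000 × 1.05% × 37/365 = £1,404.9863
Total = £25,570.0274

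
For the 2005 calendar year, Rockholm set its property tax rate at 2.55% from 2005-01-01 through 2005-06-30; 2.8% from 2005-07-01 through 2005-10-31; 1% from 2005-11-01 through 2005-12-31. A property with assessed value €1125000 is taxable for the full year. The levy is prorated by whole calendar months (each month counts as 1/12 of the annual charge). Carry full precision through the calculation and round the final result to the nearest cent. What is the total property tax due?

2005-01-01 to 2005-06-30: 6 months at 2.55% → €1125000 × 2.55% × 6/12 = €14343.7500
2005-07-01 to 2005-10-31: 4 months at 2.8% → €1125000 × 2.8% × 4/12 = €10500.0000
2005-11-01 to 2005-12-31: 2 months at 1% → €1125000 × 1% × 2/12 = €1875.0000
Total = €26718.7500

€26718.75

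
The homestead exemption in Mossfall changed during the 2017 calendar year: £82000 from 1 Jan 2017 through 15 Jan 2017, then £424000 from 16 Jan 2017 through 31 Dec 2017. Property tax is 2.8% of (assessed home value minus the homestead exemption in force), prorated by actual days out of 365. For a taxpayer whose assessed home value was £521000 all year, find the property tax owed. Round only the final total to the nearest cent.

£3109.53

1 Jan – 15 Jan 2017: 15 days, exemption £82000 → (£521000 − £82000) × 2.8% × 15/365 = £505.1507
16 Jan – 31 Dec 2017: 350 days, exemption £424000 → (£521000 − £424000) × 2.8% × 350/365 = £2604.3836
Total = £3109.5342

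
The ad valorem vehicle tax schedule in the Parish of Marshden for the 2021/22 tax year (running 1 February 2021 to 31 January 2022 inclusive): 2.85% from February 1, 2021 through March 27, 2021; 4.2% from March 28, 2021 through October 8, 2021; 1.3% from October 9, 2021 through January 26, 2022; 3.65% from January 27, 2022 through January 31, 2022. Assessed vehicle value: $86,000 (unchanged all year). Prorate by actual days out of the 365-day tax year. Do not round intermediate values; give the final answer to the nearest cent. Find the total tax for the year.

$2,678.96

February 1 – March 27, 2021: 55 days at 2.85% → $86,000 × 2.85% × 55/365 = $369.3288
March 28 – October 8, 2021: 195 days at 4.2% → $86,000 × 4.2% × 195/365 = $1,929.6986
October 9, 2021 – January 26, 2022: 110 days at 1.3% → $86,000 × 1.3% × 110/365 = $336.9315
January 27 – January 31, 2022: 5 days at 3.65% → $86,000 × 3.65% × 5/365 = $43.0000
Total = $2,678.9589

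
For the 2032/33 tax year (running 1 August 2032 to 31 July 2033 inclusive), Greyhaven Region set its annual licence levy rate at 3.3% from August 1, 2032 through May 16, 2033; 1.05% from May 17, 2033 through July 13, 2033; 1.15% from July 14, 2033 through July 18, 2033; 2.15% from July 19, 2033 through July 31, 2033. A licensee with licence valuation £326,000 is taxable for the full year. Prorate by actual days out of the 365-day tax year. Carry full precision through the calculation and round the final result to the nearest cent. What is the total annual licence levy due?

£9,362.90

August 1, 2032 – May 16, 2033: 289 days at 3.3% → £326,000 × 3.3% × 289/365 = £8,517.9781
May 17 – July 13, 2033: 58 days at 1.05% → £326,000 × 1.05% × 58/365 = £543.9288
July 14 – July 18, 2033: 5 days at 1.15% → £326,000 × 1.15% × 5/365 = £51.3562
July 19 – July 31, 2033: 13 days at 2.15% → £326,000 × 2.15% × 13/365 = £249.6356
Total = £9,362.8986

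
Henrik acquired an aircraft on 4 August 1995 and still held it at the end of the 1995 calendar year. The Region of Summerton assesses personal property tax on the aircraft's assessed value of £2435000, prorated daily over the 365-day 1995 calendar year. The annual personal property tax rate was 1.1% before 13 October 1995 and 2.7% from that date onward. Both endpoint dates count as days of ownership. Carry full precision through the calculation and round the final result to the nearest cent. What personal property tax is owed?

4 August – 12 October 1995: 70 days at 1.1% → £2435000 × 1.1% × 70/365 = £5136.8493
13 October – 31 December 1995: 80 days at 2.7% → £2435000 × 2.7% × 80/365 = £14409.8630
Total = £19546.7123

£19546.71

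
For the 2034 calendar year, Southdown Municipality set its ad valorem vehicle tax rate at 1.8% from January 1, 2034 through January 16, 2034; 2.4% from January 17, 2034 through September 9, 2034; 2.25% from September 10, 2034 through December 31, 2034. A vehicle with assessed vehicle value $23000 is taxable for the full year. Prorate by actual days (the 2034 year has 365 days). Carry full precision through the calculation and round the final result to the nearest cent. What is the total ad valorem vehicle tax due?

January 1 – January 16, 2034: 16 days at 1.8% → $23000 × 1.8% × 16/365 = $18.1479
January 17 – September 9, 2034: 236 days at 2.4% → $23000 × 2.4% × 236/365 = $356.9096
September 10 – December 31, 2034: 113 days at 2.25% → $23000 × 2.25% × 113/365 = $160.2123
Total = $535.2699

$535.27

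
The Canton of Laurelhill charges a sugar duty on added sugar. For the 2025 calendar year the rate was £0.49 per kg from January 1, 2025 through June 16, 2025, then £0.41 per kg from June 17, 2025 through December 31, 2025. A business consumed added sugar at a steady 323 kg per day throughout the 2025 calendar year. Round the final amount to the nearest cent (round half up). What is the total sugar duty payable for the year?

£52,652.23

January 1 – June 16, 2025: 167 days × 323 kg/day = 53,941 kg at £0.49/kg → £26,431.09
June 17 – December 31, 2025: 198 days × 323 kg/day = 63,954 kg at £0.41/kg → £26,221.14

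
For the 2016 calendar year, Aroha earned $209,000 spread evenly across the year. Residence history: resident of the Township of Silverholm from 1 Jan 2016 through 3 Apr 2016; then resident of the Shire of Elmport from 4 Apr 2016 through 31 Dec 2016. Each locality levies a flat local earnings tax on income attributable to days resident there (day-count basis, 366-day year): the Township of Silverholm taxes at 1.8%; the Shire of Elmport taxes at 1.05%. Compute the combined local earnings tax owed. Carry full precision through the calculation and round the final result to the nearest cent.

The Township of Silverholm, 1 Jan – 3 Apr 2016: 94 days → $209,000 × 1.8% × 94/366 = $966.1967
The Shire of Elmport, 4 Apr – 31 Dec 2016: 272 days → $209,000 × 1.05% × 272/366 = $1,630.8852
Total = $2,597.0820

$2,597.08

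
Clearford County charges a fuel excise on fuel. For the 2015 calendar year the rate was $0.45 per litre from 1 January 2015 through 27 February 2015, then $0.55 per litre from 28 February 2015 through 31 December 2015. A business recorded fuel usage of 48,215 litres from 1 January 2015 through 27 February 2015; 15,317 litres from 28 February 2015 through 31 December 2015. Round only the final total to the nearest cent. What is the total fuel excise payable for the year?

1 January – 27 February 2015: 48,215 litres at $0.45/litre → $21,696.75
28 February – 31 December 2015: 15,317 litres at $0.55/litre → $8,424.35

$30,121.10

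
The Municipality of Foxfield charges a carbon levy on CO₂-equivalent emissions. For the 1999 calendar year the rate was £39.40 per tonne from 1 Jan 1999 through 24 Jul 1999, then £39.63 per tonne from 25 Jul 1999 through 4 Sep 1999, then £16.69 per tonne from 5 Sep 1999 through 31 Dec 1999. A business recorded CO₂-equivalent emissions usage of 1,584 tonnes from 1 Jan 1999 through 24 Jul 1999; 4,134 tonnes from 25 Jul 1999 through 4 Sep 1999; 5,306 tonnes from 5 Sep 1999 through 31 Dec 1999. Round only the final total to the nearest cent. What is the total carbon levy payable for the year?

1 Jan – 24 Jul 1999: 1,584 tonnes at £39.40/tonne → £62409.60
25 Jul – 4 Sep 1999: 4,134 tonnes at £39.63/tonne → £163830.42
5 Sep – 31 Dec 1999: 5,306 tonnes at £16.69/tonne → £88557.14

£314797.16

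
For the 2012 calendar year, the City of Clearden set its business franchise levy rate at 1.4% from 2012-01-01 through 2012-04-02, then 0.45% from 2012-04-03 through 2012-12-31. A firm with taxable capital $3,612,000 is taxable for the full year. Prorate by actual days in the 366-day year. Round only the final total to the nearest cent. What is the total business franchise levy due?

$24,973.13

2012-01-01 to 2012-04-02: 93 days at 1.4% → $3,612,000 × 1.4% × 93/366 = $12,849.2459
2012-04-03 to 2012-12-31: 273 days at 0.45% → $3,612,000 × 0.45% × 273/366 = $12,123.8852
Total = $24,973.1311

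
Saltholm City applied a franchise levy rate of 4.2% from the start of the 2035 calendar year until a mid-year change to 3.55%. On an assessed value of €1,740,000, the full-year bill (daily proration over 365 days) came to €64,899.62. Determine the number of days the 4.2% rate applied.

101 days

Let d = days at the first rate; then 365 − d days at the second rate.
€1,740,000 × [4.2%·d + 3.55%·(365−d)] / 365 = €64,899.62
Solving gives d = 101, so the new rate took effect on April 12, 2035.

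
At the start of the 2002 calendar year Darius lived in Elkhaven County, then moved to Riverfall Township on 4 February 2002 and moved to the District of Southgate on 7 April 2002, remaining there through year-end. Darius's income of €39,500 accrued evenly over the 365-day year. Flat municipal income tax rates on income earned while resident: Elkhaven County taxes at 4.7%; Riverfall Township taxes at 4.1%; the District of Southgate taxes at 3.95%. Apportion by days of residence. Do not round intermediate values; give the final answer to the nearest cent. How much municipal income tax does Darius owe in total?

Elkhaven County, 1 January – 3 February 2002: 34 days → €39,500 × 4.7% × 34/365 = €172.9342
Riverfall Township, 4 February – 6 April 2002: 62 days → €39,500 × 4.1% × 62/365 = €275.0932
The District of Southgate, 7 April – 31 December 2002: 269 days → €39,500 × 3.95% × 269/365 = €1,149.8829
Total = €1,597.9103

€1,597.91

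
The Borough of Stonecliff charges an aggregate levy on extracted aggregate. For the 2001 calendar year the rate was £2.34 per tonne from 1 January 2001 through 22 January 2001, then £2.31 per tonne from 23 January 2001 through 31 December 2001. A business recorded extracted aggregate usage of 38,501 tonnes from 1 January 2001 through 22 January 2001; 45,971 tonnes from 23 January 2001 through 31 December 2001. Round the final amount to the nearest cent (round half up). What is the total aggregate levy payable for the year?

1 January – 22 January 2001: 38,501 tonnes at £2.34/tonne → £90,092.34
23 January – 31 December 2001: 45,971 tonnes at £2.31/tonne → £106,193.01

£196,285.35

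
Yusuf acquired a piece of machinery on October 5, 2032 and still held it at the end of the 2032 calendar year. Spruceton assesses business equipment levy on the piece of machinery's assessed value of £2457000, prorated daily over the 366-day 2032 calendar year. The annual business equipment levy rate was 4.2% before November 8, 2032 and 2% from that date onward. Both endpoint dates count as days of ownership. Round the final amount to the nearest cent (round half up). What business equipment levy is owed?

October 5 – November 7, 2032: 34 days at 4.2% → £2457000 × 4.2% × 34/366 = £9586.3279
November 8 – December 31, 2032: 54 days at 2% → £2457000 × 2% × 54/366 = £7250.1639
Total = £16836.4918

£16836.49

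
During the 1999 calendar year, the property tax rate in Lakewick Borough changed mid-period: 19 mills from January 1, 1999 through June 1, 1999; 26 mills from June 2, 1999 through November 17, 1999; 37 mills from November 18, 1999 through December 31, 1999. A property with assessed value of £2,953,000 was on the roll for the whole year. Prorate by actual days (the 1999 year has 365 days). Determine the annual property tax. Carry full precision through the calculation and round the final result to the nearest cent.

£72,085.56

January 1 – June 1, 1999: 152 days at 19 mills → £2,953,000 × 1.9% × 152/365 = £23,365.1068
June 2 – November 17, 1999: 169 days at 26 mills → £2,953,000 × 2.6% × 169/365 = £35,549.2658
November 18 – December 31, 1999: 44 days at 37 mills → £2,953,000 × 3.7% × 44/365 = £13,171.1890
Total = £72,085.5616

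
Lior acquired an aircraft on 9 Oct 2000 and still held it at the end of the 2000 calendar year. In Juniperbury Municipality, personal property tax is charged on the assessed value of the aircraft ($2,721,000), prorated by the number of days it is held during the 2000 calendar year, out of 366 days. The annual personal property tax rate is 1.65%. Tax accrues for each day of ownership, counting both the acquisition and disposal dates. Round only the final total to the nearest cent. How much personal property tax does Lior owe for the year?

Days held (9 Oct – 31 Dec 2000): 84 out of 366
Tax = $2,721,000 × 1.65% × 84/366 = $10,304.1148

$10,304.11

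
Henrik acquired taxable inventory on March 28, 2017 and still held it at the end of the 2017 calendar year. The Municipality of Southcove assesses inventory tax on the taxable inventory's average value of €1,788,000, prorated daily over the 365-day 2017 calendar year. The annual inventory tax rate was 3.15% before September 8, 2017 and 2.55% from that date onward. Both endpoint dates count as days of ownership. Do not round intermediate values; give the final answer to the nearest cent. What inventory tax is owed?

€39,671.56

March 28 – September 7, 2017: 164 days at 3.15% → €1,788,000 × 3.15% × 164/365 = €25,306.3233
September 8 – December 31, 2017: 115 days at 2.55% → €1,788,000 × 2.55% × 115/365 = €14,365.2329
Total = €39,671.5562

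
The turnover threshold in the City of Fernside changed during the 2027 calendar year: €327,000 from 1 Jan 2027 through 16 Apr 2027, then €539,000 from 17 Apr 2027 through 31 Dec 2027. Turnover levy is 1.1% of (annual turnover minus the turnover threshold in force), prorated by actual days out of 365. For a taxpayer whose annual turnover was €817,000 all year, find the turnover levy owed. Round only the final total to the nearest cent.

1 Jan – 16 Apr 2027: 106 days, exemption €327,000 → (€817,000 − €327,000) × 1.1% × 106/365 = €1,565.3151
17 Apr – 31 Dec 2027: 259 days, exemption €539,000 → (€817,000 − €539,000) × 1.1% × 259/365 = €2,169.9233
Total = €3,735.2384

€3,735.24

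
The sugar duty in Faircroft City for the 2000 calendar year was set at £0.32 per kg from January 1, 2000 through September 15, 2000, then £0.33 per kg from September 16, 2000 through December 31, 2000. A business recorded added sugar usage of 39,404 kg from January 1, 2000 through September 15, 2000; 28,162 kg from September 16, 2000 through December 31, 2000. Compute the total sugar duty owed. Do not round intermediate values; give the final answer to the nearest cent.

January 1 – September 15, 2000: 39,404 kg at £0.32/kg → £12,609.28
September 16 – December 31, 2000: 28,162 kg at £0.33/kg → £9,293.46

£21,902.74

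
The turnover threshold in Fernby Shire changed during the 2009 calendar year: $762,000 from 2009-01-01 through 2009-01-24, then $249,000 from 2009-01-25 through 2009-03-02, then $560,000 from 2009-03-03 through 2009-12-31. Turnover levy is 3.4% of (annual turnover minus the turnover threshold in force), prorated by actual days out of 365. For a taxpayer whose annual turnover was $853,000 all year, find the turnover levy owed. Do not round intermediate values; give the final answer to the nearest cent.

2009-01-01 to 2009-01-24: 24 days, exemption $762,000 → ($853,000 − $762,000) × 3.4% × 24/365 = $203.4411
2009-01-25 to 2009-03-02: 37 days, exemption $249,000 → ($853,000 − $249,000) × 3.4% × 37/365 = $2,081.7315
2009-03-03 to 2009-12-31: 304 days, exemption $560,000 → ($853,000 − $560,000) × 3.4% × 304/365 = $8,297.1178
Total = $10,582.2904

$10,582.29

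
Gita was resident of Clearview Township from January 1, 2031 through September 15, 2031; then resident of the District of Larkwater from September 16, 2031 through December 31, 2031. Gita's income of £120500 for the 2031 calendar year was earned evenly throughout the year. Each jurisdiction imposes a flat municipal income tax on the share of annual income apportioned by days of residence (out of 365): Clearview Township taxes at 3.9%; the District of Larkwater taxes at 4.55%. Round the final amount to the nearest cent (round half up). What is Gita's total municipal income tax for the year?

£4929.11

Clearview Township, January 1 – September 15, 2031: 258 days → £120500 × 3.9% × 258/365 = £3321.8384
The District of Larkwater, September 16 – December 31, 2031: 107 days → £120500 × 4.55% × 107/365 = £1607.2719
Total = £4929.1103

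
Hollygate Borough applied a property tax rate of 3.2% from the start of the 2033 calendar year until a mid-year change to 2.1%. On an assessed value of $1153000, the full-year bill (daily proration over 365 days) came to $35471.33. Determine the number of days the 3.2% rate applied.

Let d = days at the first rate; then 365 − d days at the second rate.
$1153000 × [3.2%·d + 2.1%·(365−d)] / 365 = $35471.33
Solving gives d = 324, so the new rate took effect on 21 Nov 2033.

324 days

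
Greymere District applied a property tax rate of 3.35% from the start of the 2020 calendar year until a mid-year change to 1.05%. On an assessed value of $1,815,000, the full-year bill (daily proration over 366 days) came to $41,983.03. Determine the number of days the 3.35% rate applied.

Let d = days at the first rate; then 366 − d days at the second rate.
$1,815,000 × [3.35%·d + 1.05%·(366−d)] / 366 = $41,983.03
Solving gives d = 201, so the new rate took effect on 20 July 2020.

201 days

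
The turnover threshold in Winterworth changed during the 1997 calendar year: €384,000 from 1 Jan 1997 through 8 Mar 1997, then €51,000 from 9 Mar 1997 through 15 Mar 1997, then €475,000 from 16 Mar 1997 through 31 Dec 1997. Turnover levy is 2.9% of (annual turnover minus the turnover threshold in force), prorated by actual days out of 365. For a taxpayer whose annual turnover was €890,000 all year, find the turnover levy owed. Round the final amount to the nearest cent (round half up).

1 Jan – 8 Mar 1997: 67 days, exemption €384,000 → (€890,000 − €384,000) × 2.9% × 67/365 = €2,693.5836
9 Mar – 15 Mar 1997: 7 days, exemption €51,000 → (€890,000 − €51,000) × 2.9% × 7/365 = €466.6219
16 Mar – 31 Dec 1997: 291 days, exemption €475,000 → (€890,000 − €475,000) × 2.9% × 291/365 = €9,595.0274
Total = €12,755.2329

€12,755.23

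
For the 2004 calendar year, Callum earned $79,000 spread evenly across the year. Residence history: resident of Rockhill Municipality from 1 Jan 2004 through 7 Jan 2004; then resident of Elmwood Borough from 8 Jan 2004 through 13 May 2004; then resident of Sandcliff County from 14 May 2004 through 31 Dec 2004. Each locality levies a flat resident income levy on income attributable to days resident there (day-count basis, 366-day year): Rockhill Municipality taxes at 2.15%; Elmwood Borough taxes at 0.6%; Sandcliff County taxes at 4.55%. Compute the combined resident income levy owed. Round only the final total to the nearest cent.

$2,475.44

Rockhill Municipality, 1 Jan – 7 Jan 2004: 7 days → $79,000 × 2.15% × 7/366 = $32.4850
Elmwood Borough, 8 Jan – 13 May 2004: 127 days → $79,000 × 0.6% × 127/366 = $164.4754
Sandcliff County, 14 May – 31 Dec 2004: 232 days → $79,000 × 4.55% × 232/366 = $2,278.4809
Total = $2,475.4413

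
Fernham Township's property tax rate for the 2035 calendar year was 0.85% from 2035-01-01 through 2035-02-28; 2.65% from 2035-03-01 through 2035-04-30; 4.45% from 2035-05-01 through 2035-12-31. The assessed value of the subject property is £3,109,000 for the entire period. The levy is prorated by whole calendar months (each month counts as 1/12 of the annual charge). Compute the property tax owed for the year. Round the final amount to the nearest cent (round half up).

2035-01-01 to 2035-02-28: 2 months at 0.85% → £3,109,000 × 0.85% × 2/12 = £4,404.4167
2035-03-01 to 2035-04-30: 2 months at 2.65% → £3,109,000 × 2.65% × 2/12 = £13,731.4167
2035-05-01 to 2035-12-31: 8 months at 4.45% → £3,109,000 × 4.45% × 8/12 = £92,233.6667
Total = £110,369.5000

£110,369.50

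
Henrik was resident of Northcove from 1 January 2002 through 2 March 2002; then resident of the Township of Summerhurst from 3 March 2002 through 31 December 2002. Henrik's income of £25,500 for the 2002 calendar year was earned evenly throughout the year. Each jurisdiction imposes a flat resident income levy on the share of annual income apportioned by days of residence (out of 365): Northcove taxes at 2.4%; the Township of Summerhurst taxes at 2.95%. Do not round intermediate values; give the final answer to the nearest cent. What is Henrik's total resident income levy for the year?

£728.81

Northcove, 1 January – 2 March 2002: 61 days → £25,500 × 2.4% × 61/365 = £102.2795
The Township of Summerhurst, 3 March – 31 December 2002: 304 days → £25,500 × 2.95% × 304/365 = £626.5315
Total = £728.8110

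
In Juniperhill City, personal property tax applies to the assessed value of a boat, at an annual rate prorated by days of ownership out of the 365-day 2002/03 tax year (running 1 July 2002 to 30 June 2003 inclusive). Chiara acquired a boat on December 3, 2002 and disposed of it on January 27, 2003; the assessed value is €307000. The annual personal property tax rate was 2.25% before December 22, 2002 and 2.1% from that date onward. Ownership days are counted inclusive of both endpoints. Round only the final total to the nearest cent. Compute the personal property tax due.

€1013.10

December 3 – December 21, 2002: 19 days at 2.25% → €307000 × 2.25% × 19/365 = €359.5685
December 22, 2002 – January 27, 2003: 37 days at 2.1% → €307000 × 2.1% × 37/365 = €653.5315
Total = €1013.1000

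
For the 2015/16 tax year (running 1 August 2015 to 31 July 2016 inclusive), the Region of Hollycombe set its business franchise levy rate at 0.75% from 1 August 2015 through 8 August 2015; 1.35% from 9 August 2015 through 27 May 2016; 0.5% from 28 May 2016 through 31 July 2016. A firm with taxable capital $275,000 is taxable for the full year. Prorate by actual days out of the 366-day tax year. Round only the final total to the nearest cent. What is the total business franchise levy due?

$3,261.30

1 August – 8 August 2015: 8 days at 0.75% → $275,000 × 0.75% × 8/366 = $45.0820
9 August 2015 – 27 May 2016: 293 days at 1.35% → $275,000 × 1.35% × 293/366 = $2,972.0287
28 May – 31 July 2016: 65 days at 0.5% → $275,000 × 0.5% × 65/366 = $244.1940
Total = $3,261.3046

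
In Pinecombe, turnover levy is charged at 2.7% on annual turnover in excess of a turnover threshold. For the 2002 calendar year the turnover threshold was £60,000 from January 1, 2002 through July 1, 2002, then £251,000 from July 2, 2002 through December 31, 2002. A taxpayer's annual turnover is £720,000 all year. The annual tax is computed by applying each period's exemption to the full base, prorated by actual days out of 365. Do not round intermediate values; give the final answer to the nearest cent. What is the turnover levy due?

January 1 – July 1, 2002: 182 days, exemption £60,000 → (£720,000 − £60,000) × 2.7% × 182/365 = £8,885.5890
July 2 – December 31, 2002: 183 days, exemption £251,000 → (£720,000 − £251,000) × 2.7% × 183/365 = £6,348.8466
Total = £15,234.4356

£15,234.44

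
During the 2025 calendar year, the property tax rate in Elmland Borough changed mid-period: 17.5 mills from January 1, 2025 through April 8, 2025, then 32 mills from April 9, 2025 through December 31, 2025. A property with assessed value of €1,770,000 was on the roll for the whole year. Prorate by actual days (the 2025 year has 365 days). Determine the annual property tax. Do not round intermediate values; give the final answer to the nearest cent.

January 1 – April 8, 2025: 98 days at 17.5 mills → €1,770,000 × 1.75% × 98/365 = €8,316.5753
April 9 – December 31, 2025: 267 days at 32 mills → €1,770,000 × 3.2% × 267/365 = €41,432.5479
Total = €49,749.1233

€49,749.12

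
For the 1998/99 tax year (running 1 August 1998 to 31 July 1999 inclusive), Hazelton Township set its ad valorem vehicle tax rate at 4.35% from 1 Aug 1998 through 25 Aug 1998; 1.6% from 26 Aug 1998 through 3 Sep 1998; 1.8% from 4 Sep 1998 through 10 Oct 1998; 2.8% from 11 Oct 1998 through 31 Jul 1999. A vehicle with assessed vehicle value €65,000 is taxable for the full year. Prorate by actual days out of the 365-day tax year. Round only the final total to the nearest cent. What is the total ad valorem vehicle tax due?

1 Aug – 25 Aug 1998: 25 days at 4.35% → €65,000 × 4.35% × 25/365 = €193.6644
26 Aug – 3 Sep 1998: 9 days at 1.6% → €65,000 × 1.6% × 9/365 = €25.6438
4 Sep – 10 Oct 1998: 37 days at 1.8% → €65,000 × 1.8% × 37/365 = €118.6027
11 Oct 1998 – 31 Jul 1999: 294 days at 2.8% → €65,000 × 2.8% × 294/365 = €1,465.9726
Total = €1,803.8836

€1,803.88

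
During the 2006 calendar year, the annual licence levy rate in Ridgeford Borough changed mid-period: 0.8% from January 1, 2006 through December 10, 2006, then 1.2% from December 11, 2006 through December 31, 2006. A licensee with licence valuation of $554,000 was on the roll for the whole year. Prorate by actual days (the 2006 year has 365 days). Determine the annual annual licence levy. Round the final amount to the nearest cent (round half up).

$4,559.50

January 1 – December 10, 2006: 344 days at 0.8% → $554,000 × 0.8% × 344/365 = $4,177.0082
December 11 – December 31, 2006: 21 days at 1.2% → $554,000 × 1.2% × 21/365 = $382.4877
Total = $4,559.4959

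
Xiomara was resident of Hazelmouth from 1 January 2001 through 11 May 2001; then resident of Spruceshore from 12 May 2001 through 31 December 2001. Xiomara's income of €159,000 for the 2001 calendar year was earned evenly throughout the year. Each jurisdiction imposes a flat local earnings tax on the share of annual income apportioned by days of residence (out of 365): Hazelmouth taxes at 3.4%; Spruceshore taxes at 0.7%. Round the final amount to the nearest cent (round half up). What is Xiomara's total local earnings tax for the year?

Hazelmouth, 1 January – 11 May 2001: 131 days → €159,000 × 3.4% × 131/365 = €1,940.2356
Spruceshore, 12 May – 31 December 2001: 234 days → €159,000 × 0.7% × 234/365 = €713.5397
Total = €2,653.7753

€2,653.78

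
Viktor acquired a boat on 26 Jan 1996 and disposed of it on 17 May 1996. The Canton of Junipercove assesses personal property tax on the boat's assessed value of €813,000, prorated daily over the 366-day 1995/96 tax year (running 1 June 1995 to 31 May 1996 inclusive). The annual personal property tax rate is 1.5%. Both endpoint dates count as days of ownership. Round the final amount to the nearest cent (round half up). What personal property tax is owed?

Days held (26 Jan – 17 May 1996): 113 out of 366
Tax = €813,000 × 1.5% × 113/366 = €3,765.1230

€3,765.12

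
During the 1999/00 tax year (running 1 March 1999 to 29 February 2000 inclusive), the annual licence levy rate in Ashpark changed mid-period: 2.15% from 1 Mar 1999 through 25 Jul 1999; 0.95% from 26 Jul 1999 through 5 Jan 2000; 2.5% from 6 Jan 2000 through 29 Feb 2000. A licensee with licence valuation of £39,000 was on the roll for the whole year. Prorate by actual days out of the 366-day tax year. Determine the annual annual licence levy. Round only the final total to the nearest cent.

1 Mar – 25 Jul 1999: 147 days at 2.15% → £39,000 × 2.15% × 147/366 = £336.7746
26 Jul 1999 – 5 Jan 2000: 164 days at 0.95% → £39,000 × 0.95% × 164/366 = £166.0164
6 Jan – 29 Feb 2000: 55 days at 2.5% → £39,000 × 2.5% × 55/366 = £146.5164
Total = £649.3074

£649.31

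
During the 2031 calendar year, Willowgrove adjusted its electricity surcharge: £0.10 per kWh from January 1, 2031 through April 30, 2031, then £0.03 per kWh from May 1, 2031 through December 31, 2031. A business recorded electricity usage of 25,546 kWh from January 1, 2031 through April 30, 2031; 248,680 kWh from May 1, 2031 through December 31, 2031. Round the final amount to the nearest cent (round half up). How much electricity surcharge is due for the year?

£10,015.00

January 1 – April 30, 2031: 25,546 kWh at £0.10/kWh → £2,554.60
May 1 – December 31, 2031: 248,680 kWh at £0.03/kWh → £7,460.40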